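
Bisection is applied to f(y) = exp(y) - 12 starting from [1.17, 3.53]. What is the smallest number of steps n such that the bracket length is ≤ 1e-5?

18

Initial width b − a = 3.53 − 1.17 = 2.360000.
After n steps the width is (b−a)/2^n; need (b−a)/2^n ≤ 1e-5.
So n ≥ log₂(2.360000/1e-5) = log₂(236000.0000) ≈ 17.8484.
Hence n = 18.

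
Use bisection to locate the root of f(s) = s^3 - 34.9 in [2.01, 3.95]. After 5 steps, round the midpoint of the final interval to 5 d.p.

3.25281

f(2.010000) = -26.779399, f(3.950000) = 26.729875 (opposite signs)
step 1: m = 2.980000, f(m) = -8.436408 < 0 → root in [2.980000, 3.950000]
step 2: m = 3.465000, f(m) = 6.701570 > 0 → root in [2.980000, 3.465000]
step 3: m = 3.222500, f(m) = -1.435929 < 0 → root in [3.222500, 3.465000]
step 4: m = 3.343750, f(m) = 2.485345 > 0 → root in [3.222500, 3.343750]
step 5: m = 3.283125, f(m) = 0.488508 > 0 → root in [3.222500, 3.283125]
Midpoint of [3.222500, 3.283125] = 3.252813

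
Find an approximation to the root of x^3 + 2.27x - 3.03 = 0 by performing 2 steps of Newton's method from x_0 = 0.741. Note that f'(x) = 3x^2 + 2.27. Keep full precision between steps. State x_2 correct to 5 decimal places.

x_0 = 0.741000: f = -0.941061, f' = 3.917243 → x_1 = 0.741000 - (-0.941061)/(3.917243) = 0.981236
x_1 = 0.981236: f = 0.142161, f' = 5.158470 → x_2 = 0.981236 - (0.142161)/(5.158470) = 0.953677

0.95368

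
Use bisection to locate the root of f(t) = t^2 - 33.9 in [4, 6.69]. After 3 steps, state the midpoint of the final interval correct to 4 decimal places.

5.8494

f(4.000000) = -17.900000, f(6.690000) = 10.856100 (opposite signs)
step 1: m = 5.345000, f(m) = -5.330975 < 0 → root in [5.345000, 6.690000]
step 2: m = 6.017500, f(m) = 2.310306 > 0 → root in [5.345000, 6.017500]
step 3: m = 5.681250, f(m) = -1.623398 < 0 → root in [5.681250, 6.017500]
Midpoint of [5.681250, 6.017500] = 5.849375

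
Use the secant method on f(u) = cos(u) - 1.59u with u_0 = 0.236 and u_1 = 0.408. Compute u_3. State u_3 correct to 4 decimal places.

f(u_0) = 0.597041, f(u_1) = 0.269196
u_2 = 0.408000 - (0.269196)·(0.408000 - 0.236000)/(0.269196 - (0.597041)) = 0.549231; f(u_2) = -0.020350
u_3 = 0.549231 - (-0.020350)·(0.549231 - 0.408000)/(-0.020350 - (0.269196)) = 0.539304; f(u_3) = 0.000572

0.5393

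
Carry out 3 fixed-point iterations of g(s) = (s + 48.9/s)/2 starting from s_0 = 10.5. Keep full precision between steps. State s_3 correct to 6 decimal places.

s_1 = g(10.500000) = 7.578571
s_2 = g(7.578571) = 7.015487
s_3 = g(7.015487) = 6.992890

6.992890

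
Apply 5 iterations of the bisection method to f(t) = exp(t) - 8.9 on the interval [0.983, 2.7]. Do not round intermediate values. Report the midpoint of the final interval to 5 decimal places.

2.19027

f(0.983000) = -6.227538, f(2.700000) = 5.979732 (opposite signs)
step 1: m = 1.841500, f(m) = -2.594010 < 0 → root in [1.841500, 2.700000]
step 2: m = 2.270750, f(m) = 0.786663 > 0 → root in [1.841500, 2.270750]
step 3: m = 2.056125, f(m) = -1.084374 < 0 → root in [2.056125, 2.270750]
step 4: m = 2.163438, f(m) = -0.199004 < 0 → root in [2.163438, 2.270750]
step 5: m = 2.217094, f(m) = 0.280611 > 0 → root in [2.163438, 2.217094]
Midpoint of [2.163438, 2.217094] = 2.190266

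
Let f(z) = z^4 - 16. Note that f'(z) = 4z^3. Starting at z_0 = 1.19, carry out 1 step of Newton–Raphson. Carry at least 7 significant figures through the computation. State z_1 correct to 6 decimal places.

3.266163

Newton update: z ← z − f(z)/f'(z).
z_0 = 1.190000: f = -13.994661, f' = 6.740636 → z_1 = 1.190000 - (-13.994661)/(6.740636) = 3.266163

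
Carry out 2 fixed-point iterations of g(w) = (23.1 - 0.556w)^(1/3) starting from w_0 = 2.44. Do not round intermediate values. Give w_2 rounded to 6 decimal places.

w_1 = g(2.440000) = 2.791101
w_2 = g(2.791101) = 2.782723

2.782723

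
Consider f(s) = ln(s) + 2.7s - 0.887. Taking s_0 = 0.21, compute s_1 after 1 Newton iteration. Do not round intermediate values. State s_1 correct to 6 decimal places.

f'(s) = 1/s + 2.7
s_0 = 0.210000: f = -1.880648, f' = 7.461905 → s_1 = 0.210000 - (-1.880648)/(7.461905) = 0.462033

0.462033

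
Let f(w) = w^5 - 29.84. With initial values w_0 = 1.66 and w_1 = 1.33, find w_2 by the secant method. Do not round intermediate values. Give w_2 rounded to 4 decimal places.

2.3336

Secant update: w_(k+1) = w_k − f(w_k)·(w_k − w_(k-1))/(f(w_k) − f(w_(k-1))).
f(w_0) = -17.235070, f(w_1) = -25.678420
w_2 = 1.330000 - (-25.678420)·(1.330000 - 1.660000)/(-25.678420 - (-17.235070)) = 2.333616; f(w_2) = 39.366462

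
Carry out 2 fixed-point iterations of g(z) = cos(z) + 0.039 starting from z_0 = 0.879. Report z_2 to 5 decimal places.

0.81850

z_1 = g(0.879000) = 0.676922
z_2 = g(0.676922) = 0.818505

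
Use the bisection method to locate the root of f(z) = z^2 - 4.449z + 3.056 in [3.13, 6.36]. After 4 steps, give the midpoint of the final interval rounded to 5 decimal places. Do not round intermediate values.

f(3.130000) = -1.072470, f(6.360000) = 15.209960 (opposite signs)
step 1: m = 4.745000, f(m) = 4.460520 > 0 → root in [3.130000, 4.745000]
step 2: m = 3.937500, f(m) = 1.041969 > 0 → root in [3.130000, 3.937500]
step 3: m = 3.533750, f(m) = -0.178265 < 0 → root in [3.533750, 3.937500]
step 4: m = 3.735625, f(m) = 0.391099 > 0 → root in [3.533750, 3.735625]
Midpoint of [3.533750, 3.735625] = 3.634688

3.63469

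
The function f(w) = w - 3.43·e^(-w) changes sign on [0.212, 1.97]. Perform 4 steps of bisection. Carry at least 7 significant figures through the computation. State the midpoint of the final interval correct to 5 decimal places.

1.14594

f(0.212000) = -2.562749, f(1.970000) = 1.491663 (opposite signs)
step 1: m = 1.091000, f(m) = -0.061070 < 0 → root in [1.091000, 1.970000]
step 2: m = 1.530500, f(m) = 0.788154 > 0 → root in [1.091000, 1.530500]
step 3: m = 1.310750, f(m) = 0.385961 > 0 → root in [1.091000, 1.310750]
step 4: m = 1.200875, f(m) = 0.168682 > 0 → root in [1.091000, 1.200875]
Midpoint of [1.091000, 1.200875] = 1.145938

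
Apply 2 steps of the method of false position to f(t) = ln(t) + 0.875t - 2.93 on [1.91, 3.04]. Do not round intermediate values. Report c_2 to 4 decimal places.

False-position update: c = (a·f(b) − b·f(a))/(f(b) − f(a)); replace the endpoint whose sign matches f(c).
f(1.910000) = -0.611647, f(3.040000) = 0.841858
step 1: c = 2.385513, f(c) = 0.026739 > 0 → new bracket [1.910000, 2.385513]
step 2: c = 2.365597, f(c) = 0.000927 > 0 → new bracket [1.910000, 2.365597]

2.3656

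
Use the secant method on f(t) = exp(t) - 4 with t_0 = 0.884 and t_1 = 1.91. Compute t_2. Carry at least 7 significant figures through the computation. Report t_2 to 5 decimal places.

1.25803

f(t_0) = -1.579437, f(t_1) = 2.753089
t_2 = 1.910000 - (2.753089)·(1.910000 - 0.884000)/(2.753089 - (-1.579437)) = 1.258032; f(t_2) = -0.481510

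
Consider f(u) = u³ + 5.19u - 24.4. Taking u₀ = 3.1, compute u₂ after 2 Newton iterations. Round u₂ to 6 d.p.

Newton update: u ← u − f(u)/f'(u).
f'(u) = 3u² + 5.19
u_0 = 3.100000: f = 21.480000, f' = 34.020000 → u_1 = 3.100000 - (21.480000)/(34.020000) = 2.468607
u_1 = 2.468607: f = 3.455805, f' = 23.472057 → u_2 = 2.468607 - (3.455805)/(23.472057) = 2.321376

2.321376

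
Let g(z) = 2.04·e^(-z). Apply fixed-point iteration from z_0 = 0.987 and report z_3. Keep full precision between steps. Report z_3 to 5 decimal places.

z_1 = g(0.987000) = 0.760294
z_2 = g(0.760294) = 0.953759
z_3 = g(0.953759) = 0.785991

0.78599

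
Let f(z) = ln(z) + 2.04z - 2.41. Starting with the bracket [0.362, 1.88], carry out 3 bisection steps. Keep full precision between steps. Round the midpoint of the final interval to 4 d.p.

1.2159

f(0.362000) = -2.687631, f(1.880000) = 2.056472 (opposite signs)
step 1: m = 1.121000, f(m) = -0.008939 < 0 → root in [1.121000, 1.880000]
step 2: m = 1.500500, f(m) = 1.056818 > 0 → root in [1.121000, 1.500500]
step 3: m = 1.310750, f(m) = 0.534529 > 0 → root in [1.121000, 1.310750]
Midpoint of [1.121000, 1.310750] = 1.215875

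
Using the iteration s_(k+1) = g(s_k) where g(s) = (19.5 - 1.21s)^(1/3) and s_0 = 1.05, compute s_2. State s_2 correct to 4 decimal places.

s_1 = g(1.050000) = 2.631833
s_2 = g(2.631833) = 2.536296

2.5363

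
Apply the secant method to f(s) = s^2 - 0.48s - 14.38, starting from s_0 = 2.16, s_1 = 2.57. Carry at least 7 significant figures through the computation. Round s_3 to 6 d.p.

f(s_0) = -10.751200, f(s_1) = -9.008700
s_2 = 2.570000 - (-9.008700)·(2.570000 - 2.160000)/(-9.008700 - (-10.751200)) = 4.689694; f(s_2) = 5.362178
s_3 = 4.689694 - (5.362178)·(4.689694 - 2.570000)/(5.362178 - (-9.008700)) = 3.898777; f(s_3) = -1.050953

3.898777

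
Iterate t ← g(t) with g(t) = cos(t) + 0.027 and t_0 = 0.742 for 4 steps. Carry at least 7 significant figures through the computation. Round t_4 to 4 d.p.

t_1 = g(0.742000) = 0.764119
t_2 = g(0.764119) = 0.748993
t_3 = g(0.748993) = 0.759375
t_4 = g(0.759375) = 0.752266

0.7523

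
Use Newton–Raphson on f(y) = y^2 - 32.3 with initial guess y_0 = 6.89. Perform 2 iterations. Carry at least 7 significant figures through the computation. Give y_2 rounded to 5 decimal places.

5.68427

Newton update: y ← y − f(y)/f'(y).
f'(y) = 2y
y_0 = 6.890000: f = 15.172100, f' = 13.780000 → y_1 = 6.890000 - (15.172100)/(13.780000) = 5.788977
y_1 = 5.788977: f = 1.212252, f' = 11.577954 → y_2 = 5.788977 - (1.212252)/(11.577954) = 5.684273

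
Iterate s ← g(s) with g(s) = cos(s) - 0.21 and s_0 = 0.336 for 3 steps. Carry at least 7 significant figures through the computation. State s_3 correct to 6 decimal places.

0.651568

s_1 = g(0.336000) = 0.734081
s_2 = g(0.734081) = 0.532447
s_3 = g(0.532447) = 0.651568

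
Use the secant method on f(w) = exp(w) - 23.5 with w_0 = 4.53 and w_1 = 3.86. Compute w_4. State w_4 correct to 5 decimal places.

f(w_0) = 69.258561, f(w_1) = 23.965351
w_2 = 3.860000 - (23.965351)·(3.860000 - 4.530000)/(23.965351 - (69.258561)) = 3.505492; f(w_2) = 9.797837
w_3 = 3.505492 - (9.797837)·(3.505492 - 3.860000)/(9.797837 - (23.965351)) = 3.260325; f(w_3) = 2.558016
w_4 = 3.260325 - (2.558016)·(3.260325 - 3.505492)/(2.558016 - (9.797837)) = 3.173702; f(w_4) = 0.395773

3.17370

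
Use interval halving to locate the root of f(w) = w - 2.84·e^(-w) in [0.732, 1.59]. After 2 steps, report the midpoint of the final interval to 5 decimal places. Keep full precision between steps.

f(0.732000) = -0.633887, f(1.590000) = 1.010851 (opposite signs)
step 1: m = 1.161000, f(m) = 0.271589 > 0 → root in [0.732000, 1.161000]
step 2: m = 0.946500, f(m) = -0.155695 < 0 → root in [0.946500, 1.161000]
Midpoint of [0.946500, 1.161000] = 1.053750

1.05375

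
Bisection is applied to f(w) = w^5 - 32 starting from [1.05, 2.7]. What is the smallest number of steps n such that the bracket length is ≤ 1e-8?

Initial width b − a = 2.7 − 1.05 = 1.650000.
After n steps the width is (b−a)/2^n; need (b−a)/2^n ≤ 1e-8.
So n ≥ log₂(1.650000/1e-8) = log₂(165000000.0000) ≈ 27.2979.
Hence n = 28.

28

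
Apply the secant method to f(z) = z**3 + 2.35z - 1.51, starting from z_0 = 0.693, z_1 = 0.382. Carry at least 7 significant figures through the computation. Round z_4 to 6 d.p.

0.565564

Secant update: z_(k+1) = z_k − f(z_k)·(z_k − z_(k-1))/(f(z_k) − f(z_(k-1))).
f(z_0) = 0.451363, f(z_1) = -0.556557
z_2 = 0.382000 - (-0.556557)·(0.382000 - 0.693000)/(-0.556557 - (0.451363)) = 0.553729; f(z_2) = -0.038954
z_3 = 0.553729 - (-0.038954)·(0.553729 - 0.382000)/(-0.038954 - (-0.556557)) = 0.566653; f(z_3) = 0.003585
z_4 = 0.566653 - (0.003585)·(0.566653 - 0.553729)/(0.003585 - (-0.038954)) = 0.565564; f(z_4) = -0.000022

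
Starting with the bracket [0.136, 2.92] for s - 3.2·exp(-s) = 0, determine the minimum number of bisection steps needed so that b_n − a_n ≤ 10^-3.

12

Initial width b − a = 2.92 − 0.136 = 2.784000.
After n steps the width is (b−a)/2^n; need (b−a)/2^n ≤ 10^-3.
So n ≥ log₂(2.784000/10^-3) = log₂(2784.0000) ≈ 11.4429.
Hence n = 12.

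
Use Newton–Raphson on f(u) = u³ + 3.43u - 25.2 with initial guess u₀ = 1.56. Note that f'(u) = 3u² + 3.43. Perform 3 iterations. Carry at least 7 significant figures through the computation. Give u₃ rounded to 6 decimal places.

u_0 = 1.560000: f = -16.052784, f' = 10.730800 → u_1 = 1.560000 - (-16.052784)/(10.730800) = 3.055954
u_1 = 3.055954: f = 13.821035, f' = 31.446566 → u_2 = 3.055954 - (13.821035)/(31.446566) = 2.616445
u_2 = 2.616445: f = 1.686037, f' = 23.967361 → u_3 = 2.616445 - (1.686037)/(23.967361) = 2.546098

2.546098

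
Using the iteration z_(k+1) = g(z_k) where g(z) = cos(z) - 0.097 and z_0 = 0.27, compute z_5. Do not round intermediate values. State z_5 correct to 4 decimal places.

z_1 = g(0.270000) = 0.866771
z_2 = g(0.866771) = 0.550291
z_3 = g(0.550291) = 0.755372
z_4 = g(0.755372) = 0.631016
z_5 = g(0.631016) = 0.710428

0.7104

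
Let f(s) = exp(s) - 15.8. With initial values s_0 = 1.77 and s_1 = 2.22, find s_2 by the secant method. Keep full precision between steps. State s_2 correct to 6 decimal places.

f(s_0) = -9.929147, f(s_1) = -6.592669
s_2 = 2.220000 - (-6.592669)·(2.220000 - 1.770000)/(-6.592669 - (-9.929147)) = 3.109172; f(s_2) = 6.602479

3.109172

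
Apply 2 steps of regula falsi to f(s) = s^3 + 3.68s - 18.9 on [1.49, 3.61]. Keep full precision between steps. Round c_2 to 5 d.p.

2.08817

f(1.490000) = -10.108851, f(3.610000) = 41.430681
step 1: c = 1.905812, f(c) = -4.964473 < 0 → new bracket [1.905812, 3.610000]
step 2: c = 2.088167, f(c) = -2.110211 < 0 → new bracket [2.088167, 3.610000]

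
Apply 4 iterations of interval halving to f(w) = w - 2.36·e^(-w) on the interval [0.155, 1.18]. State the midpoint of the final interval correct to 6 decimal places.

f(0.155000) = -1.866140, f(1.180000) = 0.454822 (opposite signs)
step 1: m = 0.667500, f(m) = -0.543155 < 0 → root in [0.667500, 1.180000]
step 2: m = 0.923750, f(m) = -0.013235 < 0 → root in [0.923750, 1.180000]
step 3: m = 1.051875, f(m) = 0.227569 > 0 → root in [0.923750, 1.051875]
step 4: m = 0.987812, f(m) = 0.108971 > 0 → root in [0.923750, 0.987812]
Midpoint of [0.923750, 0.987812] = 0.955781

0.955781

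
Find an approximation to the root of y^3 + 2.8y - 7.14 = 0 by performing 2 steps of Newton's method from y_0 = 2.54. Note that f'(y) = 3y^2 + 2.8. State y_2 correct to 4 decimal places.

1.5023

Newton update: y ← y − f(y)/f'(y).
y_0 = 2.540000: f = 16.359064, f' = 22.154800 → y_1 = 2.540000 - (16.359064)/(22.154800) = 1.801602
y_1 = 1.801602: f = 3.752069, f' = 12.537307 → y_2 = 1.801602 - (3.752069)/(12.537307) = 1.502330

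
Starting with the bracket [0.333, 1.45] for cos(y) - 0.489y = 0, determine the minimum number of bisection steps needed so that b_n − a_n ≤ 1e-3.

Initial width b − a = 1.45 − 0.333 = 1.117000.
After n steps the width is (b−a)/2^n; need (b−a)/2^n ≤ 1e-3.
So n ≥ log₂(1.117000/1e-3) = log₂(1117.0000) ≈ 10.1254.
Hence n = 11.

11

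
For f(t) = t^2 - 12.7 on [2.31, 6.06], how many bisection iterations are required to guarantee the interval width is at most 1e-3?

12

Initial width b − a = 6.06 − 2.31 = 3.750000.
After n steps the width is (b−a)/2^n; need (b−a)/2^n ≤ 1e-3.
So n ≥ log₂(3.750000/1e-3) = log₂(3750.0000) ≈ 11.8727.
Hence n = 12.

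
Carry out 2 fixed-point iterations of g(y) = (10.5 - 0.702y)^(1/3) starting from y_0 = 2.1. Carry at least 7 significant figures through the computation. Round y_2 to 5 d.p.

y_1 = g(2.100000) = 2.082070
y_2 = g(2.082070) = 2.083037

2.08304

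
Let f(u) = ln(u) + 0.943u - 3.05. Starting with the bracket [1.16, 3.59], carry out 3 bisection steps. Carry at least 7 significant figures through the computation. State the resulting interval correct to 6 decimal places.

[2.071250, 2.375000]

f(1.160000) = -1.807700, f(3.590000) = 1.613522 (opposite signs)
step 1: m = 2.375000, f(m) = 0.054622 > 0 → root in [1.160000, 2.375000]
step 2: m = 1.767500, f(m) = -0.813681 < 0 → root in [1.767500, 2.375000]
step 3: m = 2.071250, f(m) = -0.368659 < 0 → root in [2.071250, 2.375000]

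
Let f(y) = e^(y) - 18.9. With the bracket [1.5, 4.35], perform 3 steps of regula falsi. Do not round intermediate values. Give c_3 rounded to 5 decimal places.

2.64623

f(1.500000) = -14.418311, f(4.350000) = 58.578463
step 1: c = 2.062932, f(c) = -11.030996 < 0 → new bracket [2.062932, 4.350000]
step 2: c = 2.425363, f(c) = -7.593670 < 0 → new bracket [2.425363, 4.350000]
step 3: c = 2.646227, f(c) = -4.799263 < 0 → new bracket [2.646227, 4.350000]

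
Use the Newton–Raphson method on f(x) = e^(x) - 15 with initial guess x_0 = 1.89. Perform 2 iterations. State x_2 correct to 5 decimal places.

f'(x) = e^(x)
x_0 = 1.890000: f = -8.380631, f' = 6.619369 → x_1 = 1.890000 - (-8.380631)/(6.619369) = 3.156077
x_1 = 3.156077: f = 8.478313, f' = 23.478313 → x_2 = 3.156077 - (8.478313)/(23.478313) = 2.794965

2.79496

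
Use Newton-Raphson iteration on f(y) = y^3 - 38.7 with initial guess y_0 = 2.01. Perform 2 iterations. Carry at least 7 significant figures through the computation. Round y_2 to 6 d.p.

f'(y) = 3y^2
y_0 = 2.010000: f = -30.579399, f' = 12.120300 → y_1 = 2.010000 - (-30.579399)/(12.120300) = 4.532990
y_1 = 4.532990: f = 54.443888, f' = 61.644002 → y_2 = 4.532990 - (54.443888)/(61.644002) = 3.649792

3.649792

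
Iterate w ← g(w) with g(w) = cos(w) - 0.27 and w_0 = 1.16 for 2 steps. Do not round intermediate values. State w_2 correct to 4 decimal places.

0.7216

w_1 = g(1.160000) = 0.129340
w_2 = g(0.129340) = 0.721647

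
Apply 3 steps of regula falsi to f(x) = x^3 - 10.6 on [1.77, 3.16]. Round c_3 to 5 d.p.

2.17836

f(1.770000) = -5.054767, f(3.160000) = 20.954496
step 1: c = 2.040139, f(c) = -2.108596 < 0 → new bracket [2.040139, 3.160000]
step 2: c = 2.142525, f(c) = -0.764922 < 0 → new bracket [2.142525, 3.160000]
step 3: c = 2.178359, f(c) = -0.263147 < 0 → new bracket [2.178359, 3.160000]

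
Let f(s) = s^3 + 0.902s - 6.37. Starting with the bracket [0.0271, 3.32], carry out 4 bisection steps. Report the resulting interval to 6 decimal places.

[1.673550, 1.879356]

f(0.027100) = -6.345536, f(3.320000) = 33.219008 (opposite signs)
step 1: m = 1.673550, f(m) = -0.173230 < 0 → root in [1.673550, 3.320000]
step 2: m = 2.496775, f(m) = 11.446700 > 0 → root in [1.673550, 2.496775]
step 3: m = 2.085163, f(m) = 4.576900 > 0 → root in [1.673550, 2.085163]
step 4: m = 1.879356, f(m) = 1.963028 > 0 → root in [1.673550, 1.879356]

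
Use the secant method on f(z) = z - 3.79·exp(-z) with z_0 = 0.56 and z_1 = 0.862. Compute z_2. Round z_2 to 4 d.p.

f(z_0) = -1.604882, f(z_1) = -0.738580
z_2 = 0.862000 - (-0.738580)·(0.862000 - 0.560000)/(-0.738580 - (-1.604882)) = 1.119475; f(z_2) = -0.117775

1.1195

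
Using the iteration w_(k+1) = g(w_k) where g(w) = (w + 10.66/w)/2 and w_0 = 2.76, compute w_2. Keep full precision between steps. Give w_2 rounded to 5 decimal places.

w_1 = g(2.760000) = 3.311159
w_2 = g(3.311159) = 3.265288

3.26529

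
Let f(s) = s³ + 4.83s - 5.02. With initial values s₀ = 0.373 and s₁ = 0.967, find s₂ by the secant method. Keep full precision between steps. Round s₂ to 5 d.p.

0.87844

Secant update: s_(k+1) = s_k − f(s_k)·(s_k − s_(k-1))/(f(s_k) − f(s_(k-1))).
f(s_0) = -3.166515, f(s_1) = 0.554841
s_2 = 0.967000 - (0.554841)·(0.967000 - 0.373000)/(0.554841 - (-3.166515)) = 0.878437; f(s_2) = -0.099304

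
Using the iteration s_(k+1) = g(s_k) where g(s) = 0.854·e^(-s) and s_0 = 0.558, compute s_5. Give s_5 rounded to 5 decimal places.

s_1 = g(0.558000) = 0.488789
s_2 = g(0.488789) = 0.523817
s_3 = g(0.523817) = 0.505786
s_4 = g(0.505786) = 0.514989
s_5 = g(0.514989) = 0.510271

0.51027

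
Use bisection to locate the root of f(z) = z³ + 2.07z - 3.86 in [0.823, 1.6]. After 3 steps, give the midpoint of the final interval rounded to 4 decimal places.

1.1629

f(0.823000) = -1.598948, f(1.600000) = 3.548000 (opposite signs)
step 1: m = 1.211500, f(m) = 0.425963 > 0 → root in [0.823000, 1.211500]
step 2: m = 1.017250, f(m) = -0.701645 < 0 → root in [1.017250, 1.211500]
step 3: m = 1.114375, f(m) = -0.169378 < 0 → root in [1.114375, 1.211500]
Midpoint of [1.114375, 1.211500] = 1.162937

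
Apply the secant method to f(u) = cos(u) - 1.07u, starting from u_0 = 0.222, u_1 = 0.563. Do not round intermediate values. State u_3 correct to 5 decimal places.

Secant update: u_(k+1) = u_k − f(u_k)·(u_k − u_(k-1))/(f(u_k) − f(u_(k-1))).
f(u_0) = 0.737919, f(u_1) = 0.243248
u_2 = 0.563000 - (0.243248)·(0.563000 - 0.222000)/(0.243248 - (0.737919)) = 0.730682; f(u_2) = -0.037110
u_3 = 0.730682 - (-0.037110)·(0.730682 - 0.563000)/(-0.037110 - (0.243248)) = 0.708486; f(u_3) = 0.001267

0.70849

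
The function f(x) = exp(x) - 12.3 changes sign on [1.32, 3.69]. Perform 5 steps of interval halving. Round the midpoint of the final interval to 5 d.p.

f(1.320000) = -8.556579, f(3.690000) = 27.744847 (opposite signs)
step 1: m = 2.505000, f(m) = -0.056441 < 0 → root in [2.505000, 3.690000]
step 2: m = 3.097500, f(m) = 9.842526 > 0 → root in [2.505000, 3.097500]
step 3: m = 2.801250, f(m) = 4.165215 > 0 → root in [2.505000, 2.801250]
step 4: m = 2.653125, f(m) = 1.898339 > 0 → root in [2.505000, 2.653125]
step 5: m = 2.579063, f(m) = 0.884772 > 0 → root in [2.505000, 2.579063]
Midpoint of [2.505000, 2.579063] = 2.542031

2.54203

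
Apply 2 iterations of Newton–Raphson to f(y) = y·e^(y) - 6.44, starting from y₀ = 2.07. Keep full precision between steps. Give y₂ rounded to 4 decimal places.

1.4964

Newton update: y ← y − f(y)/f'(y).
f'(y) = (y + 1)·e^(y)
y_0 = 2.070000: f = 9.964384, f' = 24.329207 → y_1 = 2.070000 - (9.964384)/(24.329207) = 1.660435
y_1 = 1.660435: f = 2.296548, f' = 13.998149 → y_2 = 1.660435 - (2.296548)/(13.998149) = 1.496374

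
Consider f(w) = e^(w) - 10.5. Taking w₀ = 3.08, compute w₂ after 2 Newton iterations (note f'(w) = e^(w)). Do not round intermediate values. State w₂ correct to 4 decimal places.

w_0 = 3.080000: f = 11.258402, f' = 21.758402 → w_1 = 3.080000 - (11.258402)/(21.758402) = 2.562572
w_1 = 2.562572: f = 2.469134, f' = 12.969134 → w_2 = 2.562572 - (2.469134)/(12.969134) = 2.372187

2.3722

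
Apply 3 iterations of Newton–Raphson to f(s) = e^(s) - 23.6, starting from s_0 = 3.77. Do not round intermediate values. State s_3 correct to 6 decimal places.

Newton update: s ← s − f(s)/f'(s).
f'(s) = e^(s)
s_0 = 3.770000: f = 19.780065, f' = 43.380065 → s_1 = 3.770000 - (19.780065)/(43.380065) = 3.314029
s_1 = 3.314029: f = 3.895674, f' = 27.495674 → s_2 = 3.314029 - (3.895674)/(27.495674) = 3.172346
s_2 = 3.172346: f = 0.263391, f' = 23.863391 → s_3 = 3.172346 - (0.263391)/(23.863391) = 3.161308

3.161308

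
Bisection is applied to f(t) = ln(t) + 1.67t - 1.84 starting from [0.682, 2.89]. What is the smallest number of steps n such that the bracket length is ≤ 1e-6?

Initial width b − a = 2.89 − 0.682 = 2.208000.
After n steps the width is (b−a)/2^n; need (b−a)/2^n ≤ 1e-6.
So n ≥ log₂(2.208000/1e-6) = log₂(2208000.0000) ≈ 21.0743.
Hence n = 22.

22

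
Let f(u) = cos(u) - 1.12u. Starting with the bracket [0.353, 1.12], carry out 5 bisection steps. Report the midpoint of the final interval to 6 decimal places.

f(0.353000) = 0.542980, f(1.120000) = -0.818718 (opposite signs)
step 1: m = 0.736500, f(m) = -0.084056 < 0 → root in [0.353000, 0.736500]
step 2: m = 0.544750, f(m) = 0.245137 > 0 → root in [0.544750, 0.736500]
step 3: m = 0.640625, f(m) = 0.084222 > 0 → root in [0.640625, 0.736500]
step 4: m = 0.688562, f(m) = 0.000970 > 0 → root in [0.688562, 0.736500]
step 5: m = 0.712531, f(m) = -0.041326 < 0 → root in [0.688562, 0.712531]
Midpoint of [0.688562, 0.712531] = 0.700547

0.700547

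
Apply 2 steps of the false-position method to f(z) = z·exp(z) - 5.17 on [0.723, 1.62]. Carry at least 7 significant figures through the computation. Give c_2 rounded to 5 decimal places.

1.32162

False-position update: c = (a·f(b) − b·f(a))/(f(b) − f(a)); replace the endpoint whose sign matches f(c).
f(0.723000) = -3.680182, f(1.620000) = 3.016006
step 1: c = 1.215985, f(c) = -1.067731 < 0 → new bracket [1.215985, 1.620000]
step 2: c = 1.321619, f(c) = -0.214609 < 0 → new bracket [1.321619, 1.620000]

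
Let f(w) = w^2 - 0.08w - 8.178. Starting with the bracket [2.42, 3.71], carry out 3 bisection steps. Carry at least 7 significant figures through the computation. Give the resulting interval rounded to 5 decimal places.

[2.74250, 2.90375]

f(2.420000) = -2.515200, f(3.710000) = 5.289300 (opposite signs)
step 1: m = 3.065000, f(m) = 0.971025 > 0 → root in [2.420000, 3.065000]
step 2: m = 2.742500, f(m) = -0.876094 < 0 → root in [2.742500, 3.065000]
step 3: m = 2.903750, f(m) = 0.021464 > 0 → root in [2.742500, 2.903750]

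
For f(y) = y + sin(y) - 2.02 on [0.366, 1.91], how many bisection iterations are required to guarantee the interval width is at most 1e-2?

8

Initial width b − a = 1.91 − 0.366 = 1.544000.
After n steps the width is (b−a)/2^n; need (b−a)/2^n ≤ 1e-2.
So n ≥ log₂(1.544000/1e-2) = log₂(154.4000) ≈ 7.2705.
Hence n = 8.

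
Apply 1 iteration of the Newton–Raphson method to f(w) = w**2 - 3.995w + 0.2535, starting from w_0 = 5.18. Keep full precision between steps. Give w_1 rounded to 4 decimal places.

4.1758

Newton update: w ← w − f(w)/f'(w).
f'(w) = 2w - 3.995
w_0 = 5.180000: f = 6.391800, f' = 6.365000 → w_1 = 5.180000 - (6.391800)/(6.365000) = 4.175789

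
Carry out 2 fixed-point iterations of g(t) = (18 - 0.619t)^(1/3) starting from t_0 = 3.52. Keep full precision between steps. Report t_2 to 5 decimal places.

t_1 = g(3.520000) = 2.510416
t_2 = g(2.510416) = 2.543044

2.54304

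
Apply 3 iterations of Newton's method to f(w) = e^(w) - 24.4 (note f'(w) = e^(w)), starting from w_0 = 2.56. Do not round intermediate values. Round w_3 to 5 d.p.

3.19500

w_0 = 2.560000: f = -11.464183, f' = 12.935817 → w_1 = 2.560000 - (-11.464183)/(12.935817) = 3.446236
w_1 = 3.446236: f = 6.982037, f' = 31.382037 → w_2 = 3.446236 - (6.982037)/(31.382037) = 3.223751
w_2 = 3.223751: f = 0.722165, f' = 25.122165 → w_3 = 3.223751 - (0.722165)/(25.122165) = 3.195004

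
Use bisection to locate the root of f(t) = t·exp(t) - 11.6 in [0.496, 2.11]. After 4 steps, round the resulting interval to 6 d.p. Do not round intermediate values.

f(0.496000) = -10.785499, f(2.110000) = 5.803789 (opposite signs)
step 1: m = 1.303000, f(m) = -6.804542 < 0 → root in [1.303000, 2.110000]
step 2: m = 1.706500, f(m) = -2.197793 < 0 → root in [1.706500, 2.110000]
step 3: m = 1.908250, f(m) = 1.264050 > 0 → root in [1.706500, 1.908250]
step 4: m = 1.807375, f(m) = -0.585082 < 0 → root in [1.807375, 1.908250]

[1.807375, 1.908250]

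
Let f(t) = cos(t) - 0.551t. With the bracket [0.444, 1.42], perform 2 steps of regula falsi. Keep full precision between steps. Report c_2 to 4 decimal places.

0.9891

f(0.444000) = 0.658397, f(1.420000) = -0.632195
step 1: c = 0.941908, f(c) = 0.069255 > 0 → new bracket [0.941908, 1.420000]
step 2: c = 0.989110, f(c) = 0.004433 > 0 → new bracket [0.989110, 1.420000]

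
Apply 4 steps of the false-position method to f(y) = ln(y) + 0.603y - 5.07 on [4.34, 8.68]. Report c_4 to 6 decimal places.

False-position update: c = (a·f(b) − b·f(a))/(f(b) − f(a)); replace the endpoint whose sign matches f(c).
f(4.340000) = -0.985106, f(8.680000) = 2.325062
step 1: c = 5.631584, f(c) = 0.054236 > 0 → new bracket [4.340000, 5.631584]
step 2: c = 5.564185, f(c) = 0.001554 > 0 → new bracket [4.340000, 5.564185]
step 3: c = 5.562257, f(c) = 0.000045 > 0 → new bracket [4.340000, 5.562257]
step 4: c = 5.562201, f(c) = 0.000001 > 0 → new bracket [4.340000, 5.562201]

5.562201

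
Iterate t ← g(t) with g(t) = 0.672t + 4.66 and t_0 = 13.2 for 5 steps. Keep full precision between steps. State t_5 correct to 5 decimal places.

14.06927

t_1 = g(13.200000) = 13.530400
t_2 = g(13.530400) = 13.752429
t_3 = g(13.752429) = 13.901632
t_4 = g(13.901632) = 14.001897
t_5 = g(14.001897) = 14.069275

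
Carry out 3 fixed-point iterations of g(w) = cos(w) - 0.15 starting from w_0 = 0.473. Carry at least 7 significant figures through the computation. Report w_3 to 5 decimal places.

w_1 = g(0.473000) = 0.740206
w_2 = g(0.740206) = 0.588330
w_3 = g(0.588330) = 0.681869

0.68187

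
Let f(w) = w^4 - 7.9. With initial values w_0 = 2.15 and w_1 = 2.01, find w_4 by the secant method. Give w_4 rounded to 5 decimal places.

1.67856

f(w_0) = 13.467506, f(w_1) = 8.422408
w_2 = 2.010000 - (8.422408)·(2.010000 - 2.150000)/(8.422408 - (13.467506)) = 1.776281; f(w_2) = 2.055116
w_3 = 1.776281 - (2.055116)·(1.776281 - 2.010000)/(2.055116 - (8.422408)) = 1.700845; f(w_3) = 0.468719
w_4 = 1.700845 - (0.468719)·(1.700845 - 1.776281)/(0.468719 - (2.055116)) = 1.678557; f(w_4) = 0.038603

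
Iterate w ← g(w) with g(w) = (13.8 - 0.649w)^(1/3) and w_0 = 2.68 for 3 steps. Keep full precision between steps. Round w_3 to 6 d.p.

2.308438

w_1 = g(2.680000) = 2.293281
w_2 = g(2.293281) = 2.309079
w_3 = g(2.309079) = 2.308438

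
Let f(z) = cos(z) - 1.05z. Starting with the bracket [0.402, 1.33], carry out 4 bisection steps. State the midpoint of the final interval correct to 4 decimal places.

f(0.402000) = 0.498180, f(1.330000) = -1.158024 (opposite signs)
step 1: m = 0.866000, f(m) = -0.261421 < 0 → root in [0.402000, 0.866000]
step 2: m = 0.634000, f(m) = 0.139964 > 0 → root in [0.634000, 0.866000]
step 3: m = 0.750000, f(m) = -0.055811 < 0 → root in [0.634000, 0.750000]
step 4: m = 0.692000, f(m) = 0.043371 > 0 → root in [0.692000, 0.750000]
Midpoint of [0.692000, 0.750000] = 0.721000

0.7210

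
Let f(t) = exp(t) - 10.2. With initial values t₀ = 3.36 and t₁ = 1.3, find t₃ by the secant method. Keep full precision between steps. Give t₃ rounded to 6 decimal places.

f(t_0) = 18.589191, f(t_1) = -6.530703
t_2 = 1.300000 - (-6.530703)·(1.300000 - 3.360000)/(-6.530703 - (18.589191)) = 1.835562; f(t_2) = -3.931347
t_3 = 1.835562 - (-3.931347)·(1.835562 - 1.300000)/(-3.931347 - (-6.530703)) = 2.645561; f(t_3) = 3.891352

2.645561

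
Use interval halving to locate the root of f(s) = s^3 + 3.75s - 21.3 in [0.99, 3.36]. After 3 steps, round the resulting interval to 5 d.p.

[2.17500, 2.47125]

f(0.990000) = -16.617201, f(3.360000) = 29.233056 (opposite signs)
step 1: m = 2.175000, f(m) = -2.854641 < 0 → root in [2.175000, 3.360000]
step 2: m = 2.767500, f(m) = 10.274563 > 0 → root in [2.175000, 2.767500]
step 3: m = 2.471250, f(m) = 3.059300 > 0 → root in [2.175000, 2.471250]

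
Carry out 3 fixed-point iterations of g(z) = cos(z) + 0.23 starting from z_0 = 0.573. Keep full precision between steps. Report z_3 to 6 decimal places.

z_1 = g(0.573000) = 1.070278
z_2 = g(1.070278) = 0.709880
z_3 = g(0.709880) = 0.988440

0.988440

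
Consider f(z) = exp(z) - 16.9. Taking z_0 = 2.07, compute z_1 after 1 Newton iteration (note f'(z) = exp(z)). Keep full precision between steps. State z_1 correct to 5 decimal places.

3.20254

z_0 = 2.070000: f = -8.975177, f' = 7.924823 → z_1 = 2.070000 - (-8.975177)/(7.924823) = 3.202540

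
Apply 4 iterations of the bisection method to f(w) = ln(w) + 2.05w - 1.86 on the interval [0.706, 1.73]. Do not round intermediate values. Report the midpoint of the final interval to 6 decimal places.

f(0.706000) = -0.760840, f(1.730000) = 2.234621 (opposite signs)
step 1: m = 1.218000, f(m) = 0.834110 > 0 → root in [0.706000, 1.218000]
step 2: m = 0.962000, f(m) = 0.073359 > 0 → root in [0.706000, 0.962000]
step 3: m = 0.834000, f(m) = -0.331822 < 0 → root in [0.834000, 0.962000]
step 4: m = 0.898000, f(m) = -0.126685 < 0 → root in [0.898000, 0.962000]
Midpoint of [0.898000, 0.962000] = 0.930000

0.930000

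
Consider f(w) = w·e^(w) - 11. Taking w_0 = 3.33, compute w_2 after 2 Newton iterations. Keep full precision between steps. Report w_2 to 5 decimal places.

f'(w) = (w + 1)·e^(w)
w_0 = 3.330000: f = 82.034678, f' = 120.973020 → w_1 = 3.330000 - (82.034678)/(120.973020) = 2.651876
w_1 = 2.651876: f = 26.605250, f' = 51.785870 → w_2 = 2.651876 - (26.605250)/(51.785870) = 2.138121

2.13812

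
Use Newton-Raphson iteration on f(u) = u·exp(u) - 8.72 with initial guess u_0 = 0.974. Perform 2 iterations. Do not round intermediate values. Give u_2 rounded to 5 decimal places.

f'(u) = (u + 1)·exp(u)
u_0 = 0.974000: f = -6.140344, f' = 5.228173 → u_1 = 0.974000 - (-6.140344)/(5.228173) = 2.148472
u_1 = 2.148472: f = 9.696171, f' = 26.987924 → u_2 = 2.148472 - (9.696171)/(26.987924) = 1.789194

1.78919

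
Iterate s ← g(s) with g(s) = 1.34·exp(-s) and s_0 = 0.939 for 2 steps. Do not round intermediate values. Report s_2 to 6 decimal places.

s_1 = g(0.939000) = 0.523965
s_2 = g(0.523965) = 0.793505

0.793505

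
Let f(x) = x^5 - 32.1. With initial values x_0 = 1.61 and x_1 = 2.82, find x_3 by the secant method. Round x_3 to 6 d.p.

1.862185

f(x_0) = -21.282438, f(x_1) = 146.238677
x_2 = 2.820000 - (146.238677)·(2.820000 - 1.610000)/(146.238677 - (-21.282438)) = 1.763722; f(x_2) = -15.033236
x_3 = 1.763722 - (-15.033236)·(1.763722 - 2.820000)/(-15.033236 - (146.238677)) = 1.862185; f(x_3) = -9.706897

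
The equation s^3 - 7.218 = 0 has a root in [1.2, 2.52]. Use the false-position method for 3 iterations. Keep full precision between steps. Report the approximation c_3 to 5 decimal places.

1.91730

False-position update: c = (a·f(b) − b·f(a))/(f(b) − f(a)); replace the endpoint whose sign matches f(c).
f(1.200000) = -5.490000, f(2.520000) = 8.785008
step 1: c = 1.707656, f(c) = -2.238319 < 0 → new bracket [1.707656, 2.520000]
step 2: c = 1.872605, f(c) = -0.651428 < 0 → new bracket [1.872605, 2.520000]
step 3: c = 1.917297, f(c) = -0.169963 < 0 → new bracket [1.917297, 2.520000]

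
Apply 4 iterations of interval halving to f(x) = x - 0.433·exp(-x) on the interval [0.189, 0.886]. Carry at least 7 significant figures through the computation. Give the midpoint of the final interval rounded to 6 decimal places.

f(0.189000) = -0.169432, f(0.886000) = 0.707473 (opposite signs)
step 1: m = 0.537500, f(m) = 0.284538 > 0 → root in [0.189000, 0.537500]
step 2: m = 0.363250, f(m) = 0.062136 > 0 → root in [0.189000, 0.363250]
step 3: m = 0.276125, f(m) = -0.052400 < 0 → root in [0.276125, 0.363250]
step 4: m = 0.319687, f(m) = 0.005167 > 0 → root in [0.276125, 0.319687]
Midpoint of [0.276125, 0.319687] = 0.297906

0.297906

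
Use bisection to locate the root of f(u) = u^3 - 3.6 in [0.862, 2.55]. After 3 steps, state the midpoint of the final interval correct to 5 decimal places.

1.60050

f(0.862000) = -2.959496, f(2.550000) = 12.981375 (opposite signs)
step 1: m = 1.706000, f(m) = 1.365204 > 0 → root in [0.862000, 1.706000]
step 2: m = 1.284000, f(m) = -1.483126 < 0 → root in [1.284000, 1.706000]
step 3: m = 1.495000, f(m) = -0.258638 < 0 → root in [1.495000, 1.706000]
Midpoint of [1.495000, 1.706000] = 1.600500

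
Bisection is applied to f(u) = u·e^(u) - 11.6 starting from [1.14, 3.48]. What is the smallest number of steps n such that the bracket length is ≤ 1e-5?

Initial width b − a = 3.48 − 1.14 = 2.340000.
After n steps the width is (b−a)/2^n; need (b−a)/2^n ≤ 1e-5.
So n ≥ log₂(2.340000/1e-5) = log₂(234000.0000) ≈ 17.8361.
Hence n = 18.

18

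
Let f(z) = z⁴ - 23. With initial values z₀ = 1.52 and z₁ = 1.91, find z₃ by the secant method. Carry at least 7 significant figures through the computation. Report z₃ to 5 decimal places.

2.15183

f(z_0) = -17.662052, f(z_1) = -9.691366
z_2 = 1.910000 - (-9.691366)·(1.910000 - 1.520000)/(-9.691366 - (-17.662052)) = 2.384192; f(z_2) = 9.312063
z_3 = 2.384192 - (9.312063)·(2.384192 - 1.910000)/(9.312063 - (-9.691366)) = 2.151828; f(z_3) = -1.559723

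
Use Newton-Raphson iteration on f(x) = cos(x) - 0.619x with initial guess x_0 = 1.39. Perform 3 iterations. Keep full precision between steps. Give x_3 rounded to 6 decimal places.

0.945551

Newton update: x ← x − f(x)/f'(x).
f'(x) = -sin(x) - 0.619
x_0 = 1.390000: f = -0.680597, f' = -1.602701 → x_1 = 1.390000 - (-0.680597)/(-1.602701) = 0.965344
x_1 = 0.965344: f = -0.028413, f' = -1.441245 → x_2 = 0.965344 - (-0.028413)/(-1.441245) = 0.945629
x_2 = 0.945629: f = -0.000112, f' = -1.429865 → x_3 = 0.945629 - (-0.000112)/(-1.429865) = 0.945551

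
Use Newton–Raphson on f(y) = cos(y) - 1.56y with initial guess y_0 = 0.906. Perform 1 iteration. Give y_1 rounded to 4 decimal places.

Newton update: y ← y − f(y)/f'(y).
f'(y) = -sin(y) - 1.56
y_0 = 0.906000: f = -0.796461, f' = -2.347042 → y_1 = 0.906000 - (-0.796461)/(-2.347042) = 0.566653

0.5667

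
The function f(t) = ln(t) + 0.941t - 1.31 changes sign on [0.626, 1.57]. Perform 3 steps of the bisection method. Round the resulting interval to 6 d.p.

f(0.626000) = -1.189339, f(1.570000) = 0.618446 (opposite signs)
step 1: m = 1.098000, f(m) = -0.183292 < 0 → root in [1.098000, 1.570000]
step 2: m = 1.334000, f(m) = 0.233476 > 0 → root in [1.098000, 1.334000]
step 3: m = 1.216000, f(m) = 0.029823 > 0 → root in [1.098000, 1.216000]

[1.098000, 1.216000]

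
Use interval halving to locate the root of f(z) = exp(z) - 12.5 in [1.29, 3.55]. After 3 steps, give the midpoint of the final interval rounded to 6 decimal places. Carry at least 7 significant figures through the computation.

2.561250

f(1.290000) = -8.867213, f(3.550000) = 22.313317 (opposite signs)
step 1: m = 2.420000, f(m) = -1.254141 < 0 → root in [2.420000, 3.550000]
step 2: m = 2.985000, f(m) = 7.286502 > 0 → root in [2.420000, 2.985000]
step 3: m = 2.702500, f(m) = 2.416978 > 0 → root in [2.420000, 2.702500]
Midpoint of [2.420000, 2.702500] = 2.561250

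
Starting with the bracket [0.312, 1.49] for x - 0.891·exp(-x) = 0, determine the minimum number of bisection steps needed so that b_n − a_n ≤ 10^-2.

7

Initial width b − a = 1.49 − 0.312 = 1.178000.
After n steps the width is (b−a)/2^n; need (b−a)/2^n ≤ 10^-2.
So n ≥ log₂(1.178000/10^-2) = log₂(117.8000) ≈ 6.8802.
Hence n = 7.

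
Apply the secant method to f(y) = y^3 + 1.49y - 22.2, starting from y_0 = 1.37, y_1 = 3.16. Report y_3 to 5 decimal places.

2.58693

f(y_0) = -17.587347, f(y_1) = 14.062896
y_2 = 3.160000 - (14.062896)·(3.160000 - 1.370000)/(14.062896 - (-17.587347)) = 2.364664; f(y_2) = -5.454314
y_3 = 2.364664 - (-5.454314)·(2.364664 - 3.160000)/(-5.454314 - (14.062896)) = 2.586930; f(y_3) = -1.033206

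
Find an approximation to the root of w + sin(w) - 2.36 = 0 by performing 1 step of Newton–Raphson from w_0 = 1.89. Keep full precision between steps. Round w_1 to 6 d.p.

1.191234

Newton update: w ← w − f(w)/f'(w).
f'(w) = 1 + cos(w)
w_0 = 1.890000: f = 0.479486, f' = 0.686189 → w_1 = 1.890000 - (0.479486)/(0.686189) = 1.191234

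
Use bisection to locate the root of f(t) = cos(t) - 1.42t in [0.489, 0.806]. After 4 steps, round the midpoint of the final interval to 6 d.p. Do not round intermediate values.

f(0.489000) = 0.188423, f(0.806000) = -0.452130 (opposite signs)
step 1: m = 0.647500, f(m) = -0.121856 < 0 → root in [0.489000, 0.647500]
step 2: m = 0.568250, f(m) = 0.035929 > 0 → root in [0.568250, 0.647500]
step 3: m = 0.607875, f(m) = -0.042319 < 0 → root in [0.568250, 0.607875]
step 4: m = 0.588062, f(m) = -0.003032 < 0 → root in [0.568250, 0.588062]
Midpoint of [0.568250, 0.588062] = 0.578156

0.578156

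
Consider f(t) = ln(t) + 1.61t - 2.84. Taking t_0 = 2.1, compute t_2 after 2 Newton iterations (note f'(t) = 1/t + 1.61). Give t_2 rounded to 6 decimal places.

t_0 = 2.100000: f = 1.282937, f' = 2.086190 → t_1 = 2.100000 - (1.282937)/(2.086190) = 1.485033
t_1 = 1.485033: f = -0.053659, f' = 2.283386 → t_2 = 1.485033 - (-0.053659)/(2.283386) = 1.508533

1.508533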